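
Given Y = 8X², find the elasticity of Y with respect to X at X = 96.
Elasticity = 2

Elasticity = (dY/dX) · (X/Y)

dY/dX = 16·X
At X = 96: dY/dX = 1536, Y = 73728

Elasticity = 1536 · (96 / 73728) = 2

Interpretation: for a small percentage change in X, the percentage change in Y is approximately 2.00 times as large.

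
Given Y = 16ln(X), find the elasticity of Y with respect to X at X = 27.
Elasticity = 1/ln(27) ≈ 0.3034

Elasticity = (dY/dX) · (X/Y)

dY/dX = 16/X
At X = 27: dY/dX = 16/27, Y = 16·ln(27)

Elasticity = (16/27) · (27 / (16·ln(27))) = 1/ln(27) ≈ 0.3034

Interpretation: for a small percentage change in X, the percentage change in Y is approximately 0.30 times as large.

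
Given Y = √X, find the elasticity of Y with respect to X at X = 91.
Elasticity = 1/2

Elasticity = (dY/dX) · (X/Y)

dY/dX = 1/(2·√X)
At X = 91: dY/dX = √91/182, Y = √91

Elasticity = (√91/182) · (91 / (√91)) = 1/2

Interpretation: for a small percentage change in X, the percentage change in Y is approximately 0.50 times as large.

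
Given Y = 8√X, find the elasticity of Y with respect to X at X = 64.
Elasticity = 1/2

Elasticity = (dY/dX) · (X/Y)

dY/dX = 4/√X
At X = 64: dY/dX = 1/2, Y = 64

Elasticity = (1/2) · (64 / 64) = 1/2

Interpretation: for a small percentage change in X, the percentage change in Y is approximately 0.50 times as large.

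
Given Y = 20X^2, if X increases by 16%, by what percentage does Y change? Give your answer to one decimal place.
34.6%

For Y = 20X^2:
If X → X(1 + 0.16)
Then Y → Y · (1 + 0.16)^2
     = Y · 1.3456

Percentage change = ((1 + 0.16)^2 − 1) × 100% ≈ 34.6%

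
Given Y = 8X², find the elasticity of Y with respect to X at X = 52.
Elasticity = 2

Elasticity = (dY/dX) · (X/Y)

dY/dX = 16·X
At X = 52: dY/dX = 832, Y = 21632

Elasticity = 832 · (52 / 21632) = 2

Interpretation: for a small percentage change in X, the percentage change in Y is approximately 2.00 times as large.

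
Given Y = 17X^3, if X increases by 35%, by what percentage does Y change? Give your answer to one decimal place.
146.0%

For Y = 17X^3:
If X → X(1 + 0.35)
Then Y → Y · (1 + 0.35)^3
     ≈ Y · 2.4604

Percentage change = ((1 + 0.35)^3 − 1) × 100% ≈ 146.0%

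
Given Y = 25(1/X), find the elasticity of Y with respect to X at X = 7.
Elasticity = -1

Elasticity = (dY/dX) · (X/Y)

dY/dX = -25/X²
At X = 7: dY/dX = -25/49, Y = 25/7

Elasticity = (-25/49) · (7 / (25/7)) = -1

Interpretation: for a small percentage change in X, the percentage change in Y is approximately -1.00 times as large.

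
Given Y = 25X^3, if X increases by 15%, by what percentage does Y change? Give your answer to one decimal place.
52.1%

For Y = 25X^3:
If X → X(1 + 0.15)
Then Y → Y · (1 + 0.15)^3
     ≈ Y · 1.5209

Percentage change = ((1 + 0.15)^3 − 1) × 100% ≈ 52.1%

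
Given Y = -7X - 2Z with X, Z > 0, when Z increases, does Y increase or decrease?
Y decreases

Taking the partial derivative:
∂Y/∂Z = -2

∂Y/∂Z = -2 < 0 (assuming positive values)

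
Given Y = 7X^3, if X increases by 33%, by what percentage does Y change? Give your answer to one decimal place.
135.3%

For Y = 7X^3:
If X → X(1 + 0.33)
Then Y → Y · (1 + 0.33)^3
     ≈ Y · 2.3526

Percentage change = ((1 + 0.33)^3 − 1) × 100% ≈ 135.3%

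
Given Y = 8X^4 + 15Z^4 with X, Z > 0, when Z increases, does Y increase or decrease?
Y increases

Taking the partial derivative:
∂Y/∂Z = 60Z^3

∂Y/∂Z = 60Z^3 > 0 (assuming positive values)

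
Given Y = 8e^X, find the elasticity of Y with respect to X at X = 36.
Elasticity = 36

Elasticity = (dY/dX) · (X/Y)

dY/dX = 8·e^X
At X = 36: dY/dX = 8·e^36, Y = 8·e^36

Elasticity = (8·e^36) · (36 / (8·e^36)) = 36

Interpretation: for a small percentage change in X, the percentage change in Y is approximately 36.00 times as large.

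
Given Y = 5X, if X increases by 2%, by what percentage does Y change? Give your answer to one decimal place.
2.0%

For Y = 5X:
If X → X(1 + 0.02)
Then Y → Y · (1 + 0.02)^1
     = Y · 1.0200

Percentage change = ((1 + 0.02)^1 − 1) × 100% = 2.0%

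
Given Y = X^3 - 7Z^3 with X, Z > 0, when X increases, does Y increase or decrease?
Y increases

Taking the partial derivative:
∂Y/∂X = 3X^2

∂Y/∂X = 3X^2 > 0 (assuming positive values)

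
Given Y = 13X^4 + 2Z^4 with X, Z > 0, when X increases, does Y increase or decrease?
Y increases

Taking the partial derivative:
∂Y/∂X = 52X^3

∂Y/∂X = 52X^3 > 0 (assuming positive values)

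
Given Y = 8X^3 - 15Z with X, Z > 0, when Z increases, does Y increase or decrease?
Y decreases

Taking the partial derivative:
∂Y/∂Z = -15

∂Y/∂Z = -15 < 0 (assuming positive values)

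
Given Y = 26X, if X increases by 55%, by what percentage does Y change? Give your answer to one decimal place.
55.0%

For Y = 26X:
If X → X(1 + 0.55)
Then Y → Y · (1 + 0.55)^1
     = Y · 1.5500

Percentage change = ((1 + 0.55)^1 − 1) × 100% = 55.0%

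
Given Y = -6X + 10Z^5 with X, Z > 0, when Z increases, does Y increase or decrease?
Y increases

Taking the partial derivative:
∂Y/∂Z = 50Z^4

∂Y/∂Z = 50Z^4 > 0 (assuming positive values)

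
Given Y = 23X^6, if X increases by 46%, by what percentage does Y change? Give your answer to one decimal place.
868.5%

For Y = 23X^6:
If X → X(1 + 0.46)
Then Y → Y · (1 + 0.46)^6
     ≈ Y · 9.6854

Percentage change = ((1 + 0.46)^6 − 1) × 100% ≈ 868.5%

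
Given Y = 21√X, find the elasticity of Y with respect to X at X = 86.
Elasticity = 1/2

Elasticity = (dY/dX) · (X/Y)

dY/dX = 21/(2·√X)
At X = 86: dY/dX = 21·√86/172, Y = 21·√86

Elasticity = (21·√86/172) · (86 / (21·√86)) = 1/2

Interpretation: for a small percentage change in X, the percentage change in Y is approximately 0.50 times as large.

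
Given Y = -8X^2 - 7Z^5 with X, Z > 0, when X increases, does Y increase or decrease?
Y decreases

Taking the partial derivative:
∂Y/∂X = -16X

∂Y/∂X = -16X < 0 (assuming positive values)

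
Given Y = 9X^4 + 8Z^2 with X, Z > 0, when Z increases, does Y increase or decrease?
Y increases

Taking the partial derivative:
∂Y/∂Z = 16Z

∂Y/∂Z = 16Z > 0 (assuming positive values)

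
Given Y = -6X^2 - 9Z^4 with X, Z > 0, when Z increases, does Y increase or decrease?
Y decreases

Taking the partial derivative:
∂Y/∂Z = -36Z^3

∂Y/∂Z = -36Z^3 < 0 (assuming positive values)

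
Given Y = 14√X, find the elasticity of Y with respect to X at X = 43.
Elasticity = 1/2

Elasticity = (dY/dX) · (X/Y)

dY/dX = 7/√X
At X = 43: dY/dX = 7·√43/43, Y = 14·√43

Elasticity = (7·√43/43) · (43 / (14·√43)) = 1/2

Interpretation: for a small percentage change in X, the percentage change in Y is approximately 0.50 times as large.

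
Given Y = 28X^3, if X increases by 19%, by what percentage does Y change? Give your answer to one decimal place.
68.5%

For Y = 28X^3:
If X → X(1 + 0.19)
Then Y → Y · (1 + 0.19)^3
     ≈ Y · 1.6852

Percentage change = ((1 + 0.19)^3 − 1) × 100% ≈ 68.5%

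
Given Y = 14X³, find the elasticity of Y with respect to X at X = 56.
Elasticity = 3

Elasticity = (dY/dX) · (X/Y)

dY/dX = 42·X²
At X = 56: dY/dX = 131712, Y = 2458624

Elasticity = 131712 · (56 / 2458624) = 3

Interpretation: for a small percentage change in X, the percentage change in Y is approximately 3.00 times as large.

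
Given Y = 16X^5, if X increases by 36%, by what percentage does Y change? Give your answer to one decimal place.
365.3%

For Y = 16X^5:
If X → X(1 + 0.36)
Then Y → Y · (1 + 0.36)^5
     ≈ Y · 4.6526

Percentage change = ((1 + 0.36)^5 − 1) × 100% ≈ 365.3%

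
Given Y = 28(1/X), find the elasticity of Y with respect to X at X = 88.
Elasticity = -1

Elasticity = (dY/dX) · (X/Y)

dY/dX = -28/X²
At X = 88: dY/dX = -7/1936, Y = 7/22

Elasticity = (-7/1936) · (88 / (7/22)) = -1

Interpretation: for a small percentage change in X, the percentage change in Y is approximately -1.00 times as large.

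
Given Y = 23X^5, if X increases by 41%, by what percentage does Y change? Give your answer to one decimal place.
457.3%

For Y = 23X^5:
If X → X(1 + 0.41)
Then Y → Y · (1 + 0.41)^5
     ≈ Y · 5.5731

Percentage change = ((1 + 0.41)^5 − 1) × 100% ≈ 457.3%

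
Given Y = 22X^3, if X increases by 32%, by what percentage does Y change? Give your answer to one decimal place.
130.0%

For Y = 22X^3:
If X → X(1 + 0.32)
Then Y → Y · (1 + 0.32)^3
     ≈ Y · 2.3000

Percentage change = ((1 + 0.32)^3 − 1) × 100% ≈ 130.0%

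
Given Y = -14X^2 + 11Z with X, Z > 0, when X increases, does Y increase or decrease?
Y decreases

Taking the partial derivative:
∂Y/∂X = -28X

∂Y/∂X = -28X < 0 (assuming positive values)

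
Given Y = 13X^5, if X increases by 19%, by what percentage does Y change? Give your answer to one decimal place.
138.6%

For Y = 13X^5:
If X → X(1 + 0.19)
Then Y → Y · (1 + 0.19)^5
     ≈ Y · 2.3864

Percentage change = ((1 + 0.19)^5 − 1) × 100% ≈ 138.6%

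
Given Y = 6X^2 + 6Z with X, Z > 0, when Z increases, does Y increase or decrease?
Y increases

Taking the partial derivative:
∂Y/∂Z = 6

∂Y/∂Z = 6 > 0 (assuming positive values)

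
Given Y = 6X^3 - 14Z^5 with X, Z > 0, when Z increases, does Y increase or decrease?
Y decreases

Taking the partial derivative:
∂Y/∂Z = -70Z^4

∂Y/∂Z = -70Z^4 < 0 (assuming positive values)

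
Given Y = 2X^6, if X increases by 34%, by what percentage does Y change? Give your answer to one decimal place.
478.9%

For Y = 2X^6:
If X → X(1 + 0.34)
Then Y → Y · (1 + 0.34)^6
     ≈ Y · 5.7893

Percentage change = ((1 + 0.34)^6 − 1) × 100% ≈ 478.9%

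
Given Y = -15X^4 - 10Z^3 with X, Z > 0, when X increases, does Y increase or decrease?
Y decreases

Taking the partial derivative:
∂Y/∂X = -60X^3

∂Y/∂X = -60X^3 < 0 (assuming positive values)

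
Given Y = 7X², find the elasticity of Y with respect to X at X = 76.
Elasticity = 2

Elasticity = (dY/dX) · (X/Y)

dY/dX = 14·X
At X = 76: dY/dX = 1064, Y = 40432

Elasticity = 1064 · (76 / 40432) = 2

Interpretation: for a small percentage change in X, the percentage change in Y is approximately 2.00 times as large.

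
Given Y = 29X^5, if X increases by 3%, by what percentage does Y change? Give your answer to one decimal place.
15.9%

For Y = 29X^5:
If X → X(1 + 0.03)
Then Y → Y · (1 + 0.03)^5
     ≈ Y · 1.1593

Percentage change = ((1 + 0.03)^5 − 1) × 100% ≈ 15.9%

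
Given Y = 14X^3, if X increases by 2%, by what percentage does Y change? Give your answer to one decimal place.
6.1%

For Y = 14X^3:
If X → X(1 + 0.02)
Then Y → Y · (1 + 0.02)^3
     ≈ Y · 1.0612

Percentage change = ((1 + 0.02)^3 − 1) × 100% ≈ 6.1%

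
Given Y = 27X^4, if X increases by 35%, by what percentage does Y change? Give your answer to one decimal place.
232.2%

For Y = 27X^4:
If X → X(1 + 0.35)
Then Y → Y · (1 + 0.35)^4
     ≈ Y · 3.3215

Percentage change = ((1 + 0.35)^4 − 1) × 100% ≈ 232.2%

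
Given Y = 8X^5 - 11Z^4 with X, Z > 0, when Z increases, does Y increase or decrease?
Y decreases

Taking the partial derivative:
∂Y/∂Z = -44Z^3

∂Y/∂Z = -44Z^3 < 0 (assuming positive values)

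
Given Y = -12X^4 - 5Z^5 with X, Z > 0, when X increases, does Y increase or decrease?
Y decreases

Taking the partial derivative:
∂Y/∂X = -48X^3

∂Y/∂X = -48X^3 < 0 (assuming positive values)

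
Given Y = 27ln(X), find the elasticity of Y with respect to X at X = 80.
Elasticity = 1/ln(80) ≈ 0.2282

Elasticity = (dY/dX) · (X/Y)

dY/dX = 27/X
At X = 80: dY/dX = 27/80, Y = 27·ln(80)

Elasticity = (27/80) · (80 / (27·ln(80))) = 1/ln(80) ≈ 0.2282

Interpretation: for a small percentage change in X, the percentage change in Y is approximately 0.23 times as large.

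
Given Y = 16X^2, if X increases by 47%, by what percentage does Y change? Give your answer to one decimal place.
116.1%

For Y = 16X^2:
If X → X(1 + 0.47)
Then Y → Y · (1 + 0.47)^2
     = Y · 2.1609

Percentage change = ((1 + 0.47)^2 − 1) × 100% ≈ 116.1%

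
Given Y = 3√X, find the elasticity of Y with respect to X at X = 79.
Elasticity = 1/2

Elasticity = (dY/dX) · (X/Y)

dY/dX = 3/(2·√X)
At X = 79: dY/dX = 3·√79/158, Y = 3·√79

Elasticity = (3·√79/158) · (79 / (3·√79)) = 1/2

Interpretation: for a small percentage change in X, the percentage change in Y is approximately 0.50 times as large.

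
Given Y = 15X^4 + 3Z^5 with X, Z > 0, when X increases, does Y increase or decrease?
Y increases

Taking the partial derivative:
∂Y/∂X = 60X^3

∂Y/∂X = 60X^3 > 0 (assuming positive values)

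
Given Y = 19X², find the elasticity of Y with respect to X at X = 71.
Elasticity = 2

Elasticity = (dY/dX) · (X/Y)

dY/dX = 38·X
At X = 71: dY/dX = 2698, Y = 95779

Elasticity = 2698 · (71 / 95779) = 2

Interpretation: for a small percentage change in X, the percentage change in Y is approximately 2.00 times as large.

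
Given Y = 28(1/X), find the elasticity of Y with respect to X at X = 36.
Elasticity = -1

Elasticity = (dY/dX) · (X/Y)

dY/dX = -28/X²
At X = 36: dY/dX = -7/324, Y = 7/9

Elasticity = (-7/324) · (36 / (7/9)) = -1

Interpretation: for a small percentage change in X, the percentage change in Y is approximately -1.00 times as large.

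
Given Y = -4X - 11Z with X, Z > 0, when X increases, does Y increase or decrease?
Y decreases

Taking the partial derivative:
∂Y/∂X = -4

∂Y/∂X = -4 < 0 (assuming positive values)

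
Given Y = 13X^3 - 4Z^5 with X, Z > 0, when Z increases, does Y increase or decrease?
Y decreases

Taking the partial derivative:
∂Y/∂Z = -20Z^4

∂Y/∂Z = -20Z^4 < 0 (assuming positive values)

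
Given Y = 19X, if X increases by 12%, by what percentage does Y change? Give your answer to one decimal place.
12.0%

For Y = 19X:
If X → X(1 + 0.12)
Then Y → Y · (1 + 0.12)^1
     = Y · 1.1200

Percentage change = ((1 + 0.12)^1 − 1) × 100% = 12.0%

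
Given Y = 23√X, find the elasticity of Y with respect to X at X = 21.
Elasticity = 1/2

Elasticity = (dY/dX) · (X/Y)

dY/dX = 23/(2·√X)
At X = 21: dY/dX = 23·√21/42, Y = 23·√21

Elasticity = (23·√21/42) · (21 / (23·√21)) = 1/2

Interpretation: for a small percentage change in X, the percentage change in Y is approximately 0.50 times as large.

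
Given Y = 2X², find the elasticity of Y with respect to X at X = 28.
Elasticity = 2

Elasticity = (dY/dX) · (X/Y)

dY/dX = 4·X
At X = 28: dY/dX = 112, Y = 1568

Elasticity = 112 · (28 / 1568) = 2

Interpretation: for a small percentage change in X, the percentage change in Y is approximately 2.00 times as large.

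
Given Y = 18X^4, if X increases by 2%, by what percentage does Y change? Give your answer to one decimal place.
8.2%

For Y = 18X^4:
If X → X(1 + 0.02)
Then Y → Y · (1 + 0.02)^4
     ≈ Y · 1.0824

Percentage change = ((1 + 0.02)^4 − 1) × 100% ≈ 8.2%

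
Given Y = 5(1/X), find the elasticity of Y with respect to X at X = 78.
Elasticity = -1

Elasticity = (dY/dX) · (X/Y)

dY/dX = -5/X²
At X = 78: dY/dX = -5/6084, Y = 5/78

Elasticity = (-5/6084) · (78 / (5/78)) = -1

Interpretation: for a small percentage change in X, the percentage change in Y is approximately -1.00 times as large.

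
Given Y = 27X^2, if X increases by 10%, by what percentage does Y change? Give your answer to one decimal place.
21.0%

For Y = 27X^2:
If X → X(1 + 0.1)
Then Y → Y · (1 + 0.1)^2
     = Y · 1.2100

Percentage change = ((1 + 0.1)^2 − 1) × 100% = 21.0%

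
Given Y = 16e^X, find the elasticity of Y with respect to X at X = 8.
Elasticity = 8

Elasticity = (dY/dX) · (X/Y)

dY/dX = 16·e^X
At X = 8: dY/dX = 16·e^8, Y = 16·e^8

Elasticity = (16·e^8) · (8 / (16·e^8)) = 8

Interpretation: for a small percentage change in X, the percentage change in Y is approximately 8.00 times as large.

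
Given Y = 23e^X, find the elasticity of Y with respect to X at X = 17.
Elasticity = 17

Elasticity = (dY/dX) · (X/Y)

dY/dX = 23·e^X
At X = 17: dY/dX = 23·e^17, Y = 23·e^17

Elasticity = (23·e^17) · (17 / (23·e^17)) = 17

Interpretation: for a small percentage change in X, the percentage change in Y is approximately 17.00 times as large.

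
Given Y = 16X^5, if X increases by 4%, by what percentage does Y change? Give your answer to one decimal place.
21.7%

For Y = 16X^5:
If X → X(1 + 0.04)
Then Y → Y · (1 + 0.04)^5
     ≈ Y · 1.2167

Percentage change = ((1 + 0.04)^5 − 1) × 100% ≈ 21.7%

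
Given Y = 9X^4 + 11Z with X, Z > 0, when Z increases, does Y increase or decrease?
Y increases

Taking the partial derivative:
∂Y/∂Z = 11

∂Y/∂Z = 11 > 0 (assuming positive values)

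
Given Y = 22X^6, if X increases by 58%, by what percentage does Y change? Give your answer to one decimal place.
1455.8%

For Y = 22X^6:
If X → X(1 + 0.58)
Then Y → Y · (1 + 0.58)^6
     ≈ Y · 15.5576

Percentage change = ((1 + 0.58)^6 − 1) × 100% ≈ 1455.8%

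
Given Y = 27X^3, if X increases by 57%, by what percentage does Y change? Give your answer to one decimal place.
287.0%

For Y = 27X^3:
If X → X(1 + 0.57)
Then Y → Y · (1 + 0.57)^3
     ≈ Y · 3.8699

Percentage change = ((1 + 0.57)^3 − 1) × 100% ≈ 287.0%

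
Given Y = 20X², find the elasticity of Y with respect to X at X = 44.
Elasticity = 2

Elasticity = (dY/dX) · (X/Y)

dY/dX = 40·X
At X = 44: dY/dX = 1760, Y = 38720

Elasticity = 1760 · (44 / 38720) = 2

Interpretation: for a small percentage change in X, the percentage change in Y is approximately 2.00 times as large.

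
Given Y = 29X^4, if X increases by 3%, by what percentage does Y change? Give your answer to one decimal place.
12.6%

For Y = 29X^4:
If X → X(1 + 0.03)
Then Y → Y · (1 + 0.03)^4
     ≈ Y · 1.1255

Percentage change = ((1 + 0.03)^4 − 1) × 100% ≈ 12.6%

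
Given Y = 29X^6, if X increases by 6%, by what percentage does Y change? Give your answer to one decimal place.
41.9%

For Y = 29X^6:
If X → X(1 + 0.06)
Then Y → Y · (1 + 0.06)^6
     ≈ Y · 1.4185

Percentage change = ((1 + 0.06)^6 − 1) × 100% ≈ 41.9%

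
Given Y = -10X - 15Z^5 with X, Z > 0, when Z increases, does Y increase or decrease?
Y decreases

Taking the partial derivative:
∂Y/∂Z = -75Z^4

∂Y/∂Z = -75Z^4 < 0 (assuming positive values)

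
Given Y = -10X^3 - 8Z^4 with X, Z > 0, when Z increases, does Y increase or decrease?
Y decreases

Taking the partial derivative:
∂Y/∂Z = -32Z^3

∂Y/∂Z = -32Z^3 < 0 (assuming positive values)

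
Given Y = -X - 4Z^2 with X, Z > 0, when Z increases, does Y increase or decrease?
Y decreases

Taking the partial derivative:
∂Y/∂Z = -8Z

∂Y/∂Z = -8Z < 0 (assuming positive values)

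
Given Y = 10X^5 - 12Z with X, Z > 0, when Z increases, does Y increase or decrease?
Y decreases

Taking the partial derivative:
∂Y/∂Z = -12

∂Y/∂Z = -12 < 0 (assuming positive values)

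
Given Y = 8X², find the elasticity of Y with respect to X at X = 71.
Elasticity = 2

Elasticity = (dY/dX) · (X/Y)

dY/dX = 16·X
At X = 71: dY/dX = 1136, Y = 40328

Elasticity = 1136 · (71 / 40328) = 2

Interpretation: for a small percentage change in X, the percentage change in Y is approximately 2.00 times as large.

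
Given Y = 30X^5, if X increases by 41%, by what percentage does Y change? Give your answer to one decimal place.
457.3%

For Y = 30X^5:
If X → X(1 + 0.41)
Then Y → Y · (1 + 0.41)^5
     ≈ Y · 5.5731

Percentage change = ((1 + 0.41)^5 − 1) × 100% ≈ 457.3%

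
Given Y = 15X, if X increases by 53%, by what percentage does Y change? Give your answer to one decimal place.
53.0%

For Y = 15X:
If X → X(1 + 0.53)
Then Y → Y · (1 + 0.53)^1
     = Y · 1.5300

Percentage change = ((1 + 0.53)^1 − 1) × 100% = 53.0%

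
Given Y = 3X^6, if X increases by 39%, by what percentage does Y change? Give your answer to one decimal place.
621.3%

For Y = 3X^6:
If X → X(1 + 0.39)
Then Y → Y · (1 + 0.39)^6
     ≈ Y · 7.2125

Percentage change = ((1 + 0.39)^6 − 1) × 100% ≈ 621.3%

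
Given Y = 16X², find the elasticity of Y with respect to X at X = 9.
Elasticity = 2

Elasticity = (dY/dX) · (X/Y)

dY/dX = 32·X
At X = 9: dY/dX = 288, Y = 1296

Elasticity = 288 · (9 / 1296) = 2

Interpretation: for a small percentage change in X, the percentage change in Y is approximately 2.00 times as large.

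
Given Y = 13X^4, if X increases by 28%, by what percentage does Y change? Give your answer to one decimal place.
168.4%

For Y = 13X^4:
If X → X(1 + 0.28)
Then Y → Y · (1 + 0.28)^4
     ≈ Y · 2.6844

Percentage change = ((1 + 0.28)^4 − 1) × 100% ≈ 168.4%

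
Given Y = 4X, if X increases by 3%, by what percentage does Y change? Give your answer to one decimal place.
3.0%

For Y = 4X:
If X → X(1 + 0.03)
Then Y → Y · (1 + 0.03)^1
     = Y · 1.0300

Percentage change = ((1 + 0.03)^1 − 1) × 100% = 3.0%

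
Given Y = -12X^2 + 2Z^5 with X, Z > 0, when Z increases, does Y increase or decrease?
Y increases

Taking the partial derivative:
∂Y/∂Z = 10Z^4

∂Y/∂Z = 10Z^4 > 0 (assuming positive values)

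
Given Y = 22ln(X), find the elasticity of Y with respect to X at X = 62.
Elasticity = 1/ln(62) ≈ 0.2423

Elasticity = (dY/dX) · (X/Y)

dY/dX = 22/X
At X = 62: dY/dX = 11/31, Y = 22·ln(62)

Elasticity = (11/31) · (62 / (22·ln(62))) = 1/ln(62) ≈ 0.2423

Interpretation: for a small percentage change in X, the percentage change in Y is approximately 0.24 times as large.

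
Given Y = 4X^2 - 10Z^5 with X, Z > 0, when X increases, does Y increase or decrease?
Y increases

Taking the partial derivative:
∂Y/∂X = 8X

∂Y/∂X = 8X > 0 (assuming positive values)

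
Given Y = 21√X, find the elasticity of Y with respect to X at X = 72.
Elasticity = 1/2

Elasticity = (dY/dX) · (X/Y)

dY/dX = 21/(2·√X)
At X = 72: dY/dX = 7·√2/8, Y = 126·√2

Elasticity = (7·√2/8) · (72 / (126·√2)) = 1/2

Interpretation: for a small percentage change in X, the percentage change in Y is approximately 0.50 times as large.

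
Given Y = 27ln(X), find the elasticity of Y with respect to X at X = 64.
Elasticity = 1/ln(64) ≈ 0.2404

Elasticity = (dY/dX) · (X/Y)

dY/dX = 27/X
At X = 64: dY/dX = 27/64, Y = 27·ln(64)

Elasticity = (27/64) · (64 / (27·ln(64))) = 1/ln(64) ≈ 0.2404

Interpretation: for a small percentage change in X, the percentage change in Y is approximately 0.24 times as large.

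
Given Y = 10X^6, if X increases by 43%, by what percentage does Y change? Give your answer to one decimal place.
755.1%

For Y = 10X^6:
If X → X(1 + 0.43)
Then Y → Y · (1 + 0.43)^6
     ≈ Y · 8.5510

Percentage change = ((1 + 0.43)^6 − 1) × 100% ≈ 755.1%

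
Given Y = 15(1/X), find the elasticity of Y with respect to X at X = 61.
Elasticity = -1

Elasticity = (dY/dX) · (X/Y)

dY/dX = -15/X²
At X = 61: dY/dX = -15/3721, Y = 15/61

Elasticity = (-15/3721) · (61 / (15/61)) = -1

Interpretation: for a small percentage change in X, the percentage change in Y is approximately -1.00 times as large.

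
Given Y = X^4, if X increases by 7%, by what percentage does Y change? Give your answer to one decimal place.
31.1%

For Y = X^4:
If X → X(1 + 0.07)
Then Y → Y · (1 + 0.07)^4
     ≈ Y · 1.3108

Percentage change = ((1 + 0.07)^4 − 1) × 100% ≈ 31.1%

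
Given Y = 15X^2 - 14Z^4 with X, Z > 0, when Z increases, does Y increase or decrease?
Y decreases

Taking the partial derivative:
∂Y/∂Z = -56Z^3

∂Y/∂Z = -56Z^3 < 0 (assuming positive values)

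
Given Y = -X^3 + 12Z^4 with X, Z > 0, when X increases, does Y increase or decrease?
Y decreases

Taking the partial derivative:
∂Y/∂X = -3X^2

∂Y/∂X = -3X^2 < 0 (assuming positive values)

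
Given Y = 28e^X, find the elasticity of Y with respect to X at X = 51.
Elasticity = 51

Elasticity = (dY/dX) · (X/Y)

dY/dX = 28·e^X
At X = 51: dY/dX = 28·e^51, Y = 28·e^51

Elasticity = (28·e^51) · (51 / (28·e^51)) = 51

Interpretation: for a small percentage change in X, the percentage change in Y is approximately 51.00 times as large.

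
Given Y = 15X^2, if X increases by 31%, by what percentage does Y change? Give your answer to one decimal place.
71.6%

For Y = 15X^2:
If X → X(1 + 0.31)
Then Y → Y · (1 + 0.31)^2
     = Y · 1.7161

Percentage change = ((1 + 0.31)^2 − 1) × 100% ≈ 71.6%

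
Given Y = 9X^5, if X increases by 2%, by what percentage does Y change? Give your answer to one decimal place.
10.4%

For Y = 9X^5:
If X → X(1 + 0.02)
Then Y → Y · (1 + 0.02)^5
     ≈ Y · 1.1041

Percentage change = ((1 + 0.02)^5 − 1) × 100% ≈ 10.4%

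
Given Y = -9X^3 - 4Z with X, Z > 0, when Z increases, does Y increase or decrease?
Y decreases

Taking the partial derivative:
∂Y/∂Z = -4

∂Y/∂Z = -4 < 0 (assuming positive values)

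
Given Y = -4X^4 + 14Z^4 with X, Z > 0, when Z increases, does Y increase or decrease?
Y increases

Taking the partial derivative:
∂Y/∂Z = 56Z^3

∂Y/∂Z = 56Z^3 > 0 (assuming positive values)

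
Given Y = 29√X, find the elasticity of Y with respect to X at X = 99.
Elasticity = 1/2

Elasticity = (dY/dX) · (X/Y)

dY/dX = 29/(2·√X)
At X = 99: dY/dX = 29·√11/66, Y = 87·√11

Elasticity = (29·√11/66) · (99 / (87·√11)) = 1/2

Interpretation: for a small percentage change in X, the percentage change in Y is approximately 0.50 times as large.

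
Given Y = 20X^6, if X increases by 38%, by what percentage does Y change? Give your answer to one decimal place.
590.7%

For Y = 20X^6:
If X → X(1 + 0.38)
Then Y → Y · (1 + 0.38)^6
     ≈ Y · 6.9068

Percentage change = ((1 + 0.38)^6 − 1) × 100% ≈ 590.7%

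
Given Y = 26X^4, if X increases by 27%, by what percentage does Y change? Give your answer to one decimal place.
160.1%

For Y = 26X^4:
If X → X(1 + 0.27)
Then Y → Y · (1 + 0.27)^4
     ≈ Y · 2.6014

Percentage change = ((1 + 0.27)^4 − 1) × 100% ≈ 160.1%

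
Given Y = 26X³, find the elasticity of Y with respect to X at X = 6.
Elasticity = 3

Elasticity = (dY/dX) · (X/Y)

dY/dX = 78·X²
At X = 6: dY/dX = 2808, Y = 5616

Elasticity = 2808 · (6 / 5616) = 3

Interpretation: for a small percentage change in X, the percentage change in Y is approximately 3.00 times as large.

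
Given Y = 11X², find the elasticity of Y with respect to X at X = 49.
Elasticity = 2

Elasticity = (dY/dX) · (X/Y)

dY/dX = 22·X
At X = 49: dY/dX = 1078, Y = 26411

Elasticity = 1078 · (49 / 26411) = 2

Interpretation: for a small percentage change in X, the percentage change in Y is approximately 2.00 times as large.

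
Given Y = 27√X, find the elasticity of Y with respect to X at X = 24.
Elasticity = 1/2

Elasticity = (dY/dX) · (X/Y)

dY/dX = 27/(2·√X)
At X = 24: dY/dX = 9·√6/8, Y = 54·√6

Elasticity = (9·√6/8) · (24 / (54·√6)) = 1/2

Interpretation: for a small percentage change in X, the percentage change in Y is approximately 0.50 times as large.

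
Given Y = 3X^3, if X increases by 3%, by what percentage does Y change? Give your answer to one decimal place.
9.3%

For Y = 3X^3:
If X → X(1 + 0.03)
Then Y → Y · (1 + 0.03)^3
     ≈ Y · 1.0927

Percentage change = ((1 + 0.03)^3 − 1) × 100% ≈ 9.3%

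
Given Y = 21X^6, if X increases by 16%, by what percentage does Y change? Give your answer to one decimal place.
143.6%

For Y = 21X^6:
If X → X(1 + 0.16)
Then Y → Y · (1 + 0.16)^6
     ≈ Y · 2.4364

Percentage change = ((1 + 0.16)^6 − 1) × 100% ≈ 143.6%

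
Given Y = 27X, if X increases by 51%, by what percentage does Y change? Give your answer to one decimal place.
51.0%

For Y = 27X:
If X → X(1 + 0.51)
Then Y → Y · (1 + 0.51)^1
     = Y · 1.5100

Percentage change = ((1 + 0.51)^1 − 1) × 100% = 51.0%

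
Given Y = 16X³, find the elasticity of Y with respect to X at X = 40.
Elasticity = 3

Elasticity = (dY/dX) · (X/Y)

dY/dX = 48·X²
At X = 40: dY/dX = 76800, Y = 1024000

Elasticity = 76800 · (40 / 1024000) = 3

Interpretation: for a small percentage change in X, the percentage change in Y is approximately 3.00 times as large.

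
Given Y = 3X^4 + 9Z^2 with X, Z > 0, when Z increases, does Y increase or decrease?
Y increases

Taking the partial derivative:
∂Y/∂Z = 18Z

∂Y/∂Z = 18Z > 0 (assuming positive values)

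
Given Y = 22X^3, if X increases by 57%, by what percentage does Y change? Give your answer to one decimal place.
287.0%

For Y = 22X^3:
If X → X(1 + 0.57)
Then Y → Y · (1 + 0.57)^3
     ≈ Y · 3.8699

Percentage change = ((1 + 0.57)^3 − 1) × 100% ≈ 287.0%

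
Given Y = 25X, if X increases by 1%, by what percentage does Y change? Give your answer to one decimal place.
1.0%

For Y = 25X:
If X → X(1 + 0.01)
Then Y → Y · (1 + 0.01)^1
     = Y · 1.0100

Percentage change = ((1 + 0.01)^1 − 1) × 100% = 1.0%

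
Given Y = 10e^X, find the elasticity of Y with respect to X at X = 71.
Elasticity = 71

Elasticity = (dY/dX) · (X/Y)

dY/dX = 10·e^X
At X = 71: dY/dX = 10·e^71, Y = 10·e^71

Elasticity = (10·e^71) · (71 / (10·e^71)) = 71

Interpretation: for a small percentage change in X, the percentage change in Y is approximately 71.00 times as large.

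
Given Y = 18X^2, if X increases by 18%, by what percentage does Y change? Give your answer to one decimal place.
39.2%

For Y = 18X^2:
If X → X(1 + 0.18)
Then Y → Y · (1 + 0.18)^2
     = Y · 1.3924

Percentage change = ((1 + 0.18)^2 − 1) × 100% ≈ 39.2%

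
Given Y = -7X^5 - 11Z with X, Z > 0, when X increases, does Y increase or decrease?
Y decreases

Taking the partial derivative:
∂Y/∂X = -35X^4

∂Y/∂X = -35X^4 < 0 (assuming positive values)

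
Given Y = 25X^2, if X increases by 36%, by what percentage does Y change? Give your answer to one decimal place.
85.0%

For Y = 25X^2:
If X → X(1 + 0.36)
Then Y → Y · (1 + 0.36)^2
     = Y · 1.8496

Percentage change = ((1 + 0.36)^2 − 1) × 100% ≈ 85.0%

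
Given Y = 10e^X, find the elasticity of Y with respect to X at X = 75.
Elasticity = 75

Elasticity = (dY/dX) · (X/Y)

dY/dX = 10·e^X
At X = 75: dY/dX = 10·e^75, Y = 10·e^75

Elasticity = (10·e^75) · (75 / (10·e^75)) = 75

Interpretation: for a small percentage change in X, the percentage change in Y is approximately 75.00 times as large.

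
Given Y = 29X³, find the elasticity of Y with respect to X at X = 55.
Elasticity = 3

Elasticity = (dY/dX) · (X/Y)

dY/dX = 87·X²
At X = 55: dY/dX = 263175, Y = 4824875

Elasticity = 263175 · (55 / 4824875) = 3

Interpretation: for a small percentage change in X, the percentage change in Y is approximately 3.00 times as large.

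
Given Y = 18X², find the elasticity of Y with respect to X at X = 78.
Elasticity = 2

Elasticity = (dY/dX) · (X/Y)

dY/dX = 36·X
At X = 78: dY/dX = 2808, Y = 109512

Elasticity = 2808 · (78 / 109512) = 2

Interpretation: for a small percentage change in X, the percentage change in Y is approximately 2.00 times as large.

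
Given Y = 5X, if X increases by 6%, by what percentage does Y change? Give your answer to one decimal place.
6.0%

For Y = 5X:
If X → X(1 + 0.06)
Then Y → Y · (1 + 0.06)^1
     = Y · 1.0600

Percentage change = ((1 + 0.06)^1 − 1) × 100% = 6.0%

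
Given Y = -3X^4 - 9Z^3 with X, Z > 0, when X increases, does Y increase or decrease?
Y decreases

Taking the partial derivative:
∂Y/∂X = -12X^3

∂Y/∂X = -12X^3 < 0 (assuming positive values)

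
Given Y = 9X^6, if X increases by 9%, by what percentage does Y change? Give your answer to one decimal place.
67.7%

For Y = 9X^6:
If X → X(1 + 0.09)
Then Y → Y · (1 + 0.09)^6
     ≈ Y · 1.6771

Percentage change = ((1 + 0.09)^6 − 1) × 100% ≈ 67.7%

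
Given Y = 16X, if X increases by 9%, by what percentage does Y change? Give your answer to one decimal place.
9.0%

For Y = 16X:
If X → X(1 + 0.09)
Then Y → Y · (1 + 0.09)^1
     = Y · 1.0900

Percentage change = ((1 + 0.09)^1 − 1) × 100% = 9.0%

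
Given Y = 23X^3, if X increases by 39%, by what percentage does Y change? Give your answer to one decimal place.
168.6%

For Y = 23X^3:
If X → X(1 + 0.39)
Then Y → Y · (1 + 0.39)^3
     ≈ Y · 2.6856

Percentage change = ((1 + 0.39)^3 − 1) × 100% ≈ 168.6%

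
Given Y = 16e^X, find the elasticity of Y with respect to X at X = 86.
Elasticity = 86

Elasticity = (dY/dX) · (X/Y)

dY/dX = 16·e^X
At X = 86: dY/dX = 16·e^86, Y = 16·e^86

Elasticity = (16·e^86) · (86 / (16·e^86)) = 86

Interpretation: for a small percentage change in X, the percentage change in Y is approximately 86.00 times as large.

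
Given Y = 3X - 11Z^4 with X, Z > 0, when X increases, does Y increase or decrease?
Y increases

Taking the partial derivative:
∂Y/∂X = 3

∂Y/∂X = 3 > 0 (assuming positive values)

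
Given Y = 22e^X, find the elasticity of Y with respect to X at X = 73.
Elasticity = 73

Elasticity = (dY/dX) · (X/Y)

dY/dX = 22·e^X
At X = 73: dY/dX = 22·e^73, Y = 22·e^73

Elasticity = (22·e^73) · (73 / (22·e^73)) = 73

Interpretation: for a small percentage change in X, the percentage change in Y is approximately 73.00 times as large.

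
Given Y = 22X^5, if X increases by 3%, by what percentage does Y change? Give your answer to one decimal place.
15.9%

For Y = 22X^5:
If X → X(1 + 0.03)
Then Y → Y · (1 + 0.03)^5
     ≈ Y · 1.1593

Percentage change = ((1 + 0.03)^5 − 1) × 100% ≈ 15.9%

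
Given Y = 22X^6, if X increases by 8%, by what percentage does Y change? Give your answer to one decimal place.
58.7%

For Y = 22X^6:
If X → X(1 + 0.08)
Then Y → Y · (1 + 0.08)^6
     ≈ Y · 1.5869

Percentage change = ((1 + 0.08)^6 − 1) × 100% ≈ 58.7%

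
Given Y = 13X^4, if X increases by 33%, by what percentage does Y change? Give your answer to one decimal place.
212.9%

For Y = 13X^4:
If X → X(1 + 0.33)
Then Y → Y · (1 + 0.33)^4
     ≈ Y · 3.1290

Percentage change = ((1 + 0.33)^4 − 1) × 100% ≈ 212.9%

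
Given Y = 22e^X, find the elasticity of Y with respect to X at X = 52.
Elasticity = 52

Elasticity = (dY/dX) · (X/Y)

dY/dX = 22·e^X
At X = 52: dY/dX = 22·e^52, Y = 22·e^52

Elasticity = (22·e^52) · (52 / (22·e^52)) = 52

Interpretation: for a small percentage change in X, the percentage change in Y is approximately 52.00 times as large.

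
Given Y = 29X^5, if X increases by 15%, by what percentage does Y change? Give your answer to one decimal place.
101.1%

For Y = 29X^5:
If X → X(1 + 0.15)
Then Y → Y · (1 + 0.15)^5
     ≈ Y · 2.0114

Percentage change = ((1 + 0.15)^5 − 1) × 100% ≈ 101.1%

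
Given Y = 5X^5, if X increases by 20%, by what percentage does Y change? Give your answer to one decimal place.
148.8%

For Y = 5X^5:
If X → X(1 + 0.2)
Then Y → Y · (1 + 0.2)^5
     ≈ Y · 2.4883

Percentage change = ((1 + 0.2)^5 − 1) × 100% ≈ 148.8%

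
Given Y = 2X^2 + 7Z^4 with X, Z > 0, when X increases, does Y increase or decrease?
Y increases

Taking the partial derivative:
∂Y/∂X = 4X

∂Y/∂X = 4X > 0 (assuming positive values)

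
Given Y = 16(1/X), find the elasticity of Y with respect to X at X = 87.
Elasticity = -1

Elasticity = (dY/dX) · (X/Y)

dY/dX = -16/X²
At X = 87: dY/dX = -16/7569, Y = 16/87

Elasticity = (-16/7569) · (87 / (16/87)) = -1

Interpretation: for a small percentage change in X, the percentage change in Y is approximately -1.00 times as large.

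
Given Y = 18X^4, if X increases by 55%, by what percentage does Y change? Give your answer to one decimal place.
477.2%

For Y = 18X^4:
If X → X(1 + 0.55)
Then Y → Y · (1 + 0.55)^4
     ≈ Y · 5.7720

Percentage change = ((1 + 0.55)^4 − 1) × 100% ≈ 477.2%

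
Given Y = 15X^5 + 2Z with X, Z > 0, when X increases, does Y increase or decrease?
Y increases

Taking the partial derivative:
∂Y/∂X = 75X^4

∂Y/∂X = 75X^4 > 0 (assuming positive values)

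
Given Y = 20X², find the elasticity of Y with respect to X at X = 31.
Elasticity = 2

Elasticity = (dY/dX) · (X/Y)

dY/dX = 40·X
At X = 31: dY/dX = 1240, Y = 19220

Elasticity = 1240 · (31 / 19220) = 2

Interpretation: for a small percentage change in X, the percentage change in Y is approximately 2.00 times as large.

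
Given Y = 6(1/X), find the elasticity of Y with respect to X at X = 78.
Elasticity = -1

Elasticity = (dY/dX) · (X/Y)

dY/dX = -6/X²
At X = 78: dY/dX = -1/1014, Y = 1/13

Elasticity = (-1/1014) · (78 / (1/13)) = -1

Interpretation: for a small percentage change in X, the percentage change in Y is approximately -1.00 times as large.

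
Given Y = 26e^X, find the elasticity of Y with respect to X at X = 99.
Elasticity = 99

Elasticity = (dY/dX) · (X/Y)

dY/dX = 26·e^X
At X = 99: dY/dX = 26·e^99, Y = 26·e^99

Elasticity = (26·e^99) · (99 / (26·e^99)) = 99

Interpretation: for a small percentage change in X, the percentage change in Y is approximately 99.00 times as large.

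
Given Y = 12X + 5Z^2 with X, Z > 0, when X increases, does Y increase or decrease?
Y increases

Taking the partial derivative:
∂Y/∂X = 12

∂Y/∂X = 12 > 0 (assuming positive values)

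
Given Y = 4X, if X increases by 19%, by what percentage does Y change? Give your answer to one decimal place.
19.0%

For Y = 4X:
If X → X(1 + 0.19)
Then Y → Y · (1 + 0.19)^1
     = Y · 1.1900

Percentage change = ((1 + 0.19)^1 − 1) × 100% = 19.0%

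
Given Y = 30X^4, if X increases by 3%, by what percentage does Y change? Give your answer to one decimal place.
12.6%

For Y = 30X^4:
If X → X(1 + 0.03)
Then Y → Y · (1 + 0.03)^4
     ≈ Y · 1.1255

Percentage change = ((1 + 0.03)^4 − 1) × 100% ≈ 12.6%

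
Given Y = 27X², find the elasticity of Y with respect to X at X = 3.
Elasticity = 2

Elasticity = (dY/dX) · (X/Y)

dY/dX = 54·X
At X = 3: dY/dX = 162, Y = 243

Elasticity = 162 · (3 / 243) = 2

Interpretation: for a small percentage change in X, the percentage change in Y is approximately 2.00 times as large.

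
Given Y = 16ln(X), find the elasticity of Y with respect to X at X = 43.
Elasticity = 1/ln(43) ≈ 0.2659

Elasticity = (dY/dX) · (X/Y)

dY/dX = 16/X
At X = 43: dY/dX = 16/43, Y = 16·ln(43)

Elasticity = (16/43) · (43 / (16·ln(43))) = 1/ln(43) ≈ 0.2659

Interpretation: for a small percentage change in X, the percentage change in Y is approximately 0.27 times as large.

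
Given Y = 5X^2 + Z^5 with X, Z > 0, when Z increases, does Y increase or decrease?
Y increases

Taking the partial derivative:
∂Y/∂Z = 5Z^4

∂Y/∂Z = 5Z^4 > 0 (assuming positive values)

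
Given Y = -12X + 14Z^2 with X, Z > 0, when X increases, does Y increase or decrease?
Y decreases

Taking the partial derivative:
∂Y/∂X = -12

∂Y/∂X = -12 < 0 (assuming positive values)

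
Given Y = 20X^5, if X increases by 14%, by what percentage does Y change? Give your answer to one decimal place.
92.5%

For Y = 20X^5:
If X → X(1 + 0.14)
Then Y → Y · (1 + 0.14)^5
     ≈ Y · 1.9254

Percentage change = ((1 + 0.14)^5 − 1) × 100% ≈ 92.5%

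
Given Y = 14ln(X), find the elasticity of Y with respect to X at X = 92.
Elasticity = 1/ln(92) ≈ 0.2212

Elasticity = (dY/dX) · (X/Y)

dY/dX = 14/X
At X = 92: dY/dX = 7/46, Y = 14·ln(92)

Elasticity = (7/46) · (92 / (14·ln(92))) = 1/ln(92) ≈ 0.2212

Interpretation: for a small percentage change in X, the percentage change in Y is approximately 0.22 times as large.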